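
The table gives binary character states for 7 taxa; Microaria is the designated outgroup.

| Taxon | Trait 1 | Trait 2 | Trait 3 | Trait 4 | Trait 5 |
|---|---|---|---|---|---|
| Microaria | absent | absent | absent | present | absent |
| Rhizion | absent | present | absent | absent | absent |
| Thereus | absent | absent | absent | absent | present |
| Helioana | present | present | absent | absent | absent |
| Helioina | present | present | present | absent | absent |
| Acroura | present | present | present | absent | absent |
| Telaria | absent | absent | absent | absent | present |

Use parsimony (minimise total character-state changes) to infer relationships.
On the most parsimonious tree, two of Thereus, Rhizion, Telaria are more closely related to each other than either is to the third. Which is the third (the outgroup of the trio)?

Rhizion

Character polarity is set by the outgroup: the derived state is whichever differs from the outgroup's state, so for Trait 4 the derived state is 'absent', and for the remaining characters it is 'present'.
Trait 1 (derived state 'present') is shared by Acroura, Helioana, and Helioina — a synapomorphy uniting that clade.
Trait 2: derived state 'present' in Acroura, Helioana, Helioina, and Rhizion only — synapomorphy for {Acroura, Helioana, Helioina, Rhizion}.
Only Acroura and Helioina show the derived state 'present' for Trait 3, supporting them as a clade.
Trait 4 (derived state 'absent') is shared by all ingroup taxa — unites the whole ingroup.
Only Telaria and Thereus show the derived state 'present' for Trait 5, supporting them as a clade.
Most parsimonious ingroup topology: ((Rhizion,(Helioana,(Helioina,Acroura))),(Thereus,Telaria)).
Thereus and Telaria share a more recent common ancestor with each other than either does with Rhizion, so Rhizion is the least closely related of the three.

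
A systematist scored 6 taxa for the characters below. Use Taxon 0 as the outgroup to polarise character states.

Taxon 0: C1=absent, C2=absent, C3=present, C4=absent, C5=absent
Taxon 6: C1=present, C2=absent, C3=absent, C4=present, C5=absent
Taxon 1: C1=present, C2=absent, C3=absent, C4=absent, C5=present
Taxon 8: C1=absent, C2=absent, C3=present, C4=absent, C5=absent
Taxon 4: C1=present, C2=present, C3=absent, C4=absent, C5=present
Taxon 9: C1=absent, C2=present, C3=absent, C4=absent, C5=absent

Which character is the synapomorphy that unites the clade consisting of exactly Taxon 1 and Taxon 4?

C5

Character polarity is set by the outgroup: the derived state is whichever differs from the outgroup's state, so for C3 the derived state is 'absent', and for the remaining characters it is 'present'.
Only Taxon 1, Taxon 4, and Taxon 6 show the derived state 'present' for C1, supporting them as a clade.
C2 (state 'present') occurs in Taxon 4 and Taxon 9 but conflicts with the nesting implied by the other characters — most parsimoniously interpreted as homoplasy.
C3: derived state 'absent' in Taxon 1, Taxon 4, Taxon 6, and Taxon 9 only — synapomorphy for {Taxon 1, Taxon 4, Taxon 6, Taxon 9}.
C4 (derived state 'present') is unique to Taxon 6 (autapomorphy; uninformative for grouping).
C5: derived state 'present' in Taxon 1 and Taxon 4 only — synapomorphy for {Taxon 1, Taxon 4}.
Most parsimonious ingroup topology: (((Taxon 6,(Taxon 1,Taxon 4)),Taxon 9),Taxon 8).
The clade {Taxon 1, Taxon 4} is supported by C5: its derived state 'present' occurs in exactly those taxa and in no other taxon (including the outgroup).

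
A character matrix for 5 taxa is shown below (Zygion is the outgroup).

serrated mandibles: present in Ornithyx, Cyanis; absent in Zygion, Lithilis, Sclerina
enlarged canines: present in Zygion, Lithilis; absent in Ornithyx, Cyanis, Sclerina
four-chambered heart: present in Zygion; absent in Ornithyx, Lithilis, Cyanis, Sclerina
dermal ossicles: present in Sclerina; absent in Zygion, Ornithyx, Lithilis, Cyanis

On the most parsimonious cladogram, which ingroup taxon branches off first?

Lithilis

Character polarity is set by the outgroup: the derived state is whichever differs from the outgroup's state, so for enlarged canines, four-chambered heart the derived state is 'absent', and for the remaining characters it is 'present'.
Only Cyanis and Ornithyx show the derived state 'present' for serrated mandibles, supporting them as a clade.
enlarged canines (derived state 'absent') is shared by Cyanis, Ornithyx, and Sclerina — a synapomorphy uniting that clade.
All ingroup taxa share the derived state 'absent' for four-chambered heart; it defines the ingroup but does not resolve relationships within it.
dermal ossicles: derived state 'present' in Sclerina only — an autapomorphy, so it tells us nothing about relationships among taxa.
Most parsimonious ingroup topology: (((Ornithyx,Cyanis),Sclerina),Lithilis).
Lithilis is sister to the clade containing all other ingroup taxa, so it is the earliest-diverging (most basal) ingroup lineage.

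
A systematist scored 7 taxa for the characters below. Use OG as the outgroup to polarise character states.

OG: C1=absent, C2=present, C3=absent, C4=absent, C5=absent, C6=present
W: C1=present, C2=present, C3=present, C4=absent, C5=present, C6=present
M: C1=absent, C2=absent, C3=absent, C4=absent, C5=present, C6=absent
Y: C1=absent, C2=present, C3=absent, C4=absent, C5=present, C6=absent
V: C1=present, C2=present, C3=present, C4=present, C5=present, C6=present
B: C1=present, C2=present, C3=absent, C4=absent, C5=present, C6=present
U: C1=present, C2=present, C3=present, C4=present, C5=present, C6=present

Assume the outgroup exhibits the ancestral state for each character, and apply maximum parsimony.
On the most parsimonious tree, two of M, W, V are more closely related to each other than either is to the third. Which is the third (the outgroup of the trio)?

M

Character polarity is set by the outgroup: the derived state is whichever differs from the outgroup's state, so for C2, C6 the derived state is 'absent', and for the remaining characters it is 'present'.
C1: derived state 'present' in B, U, V, and W only — synapomorphy for {B, U, V, W}.
C2 (derived state 'absent') is unique to M (autapomorphy; uninformative for grouping).
C3 (derived state 'present') is shared by U, V, and W — a synapomorphy uniting that clade.
Only U and V show the derived state 'present' for C4, supporting them as a clade.
All ingroup taxa share the derived state 'present' for C5; it defines the ingroup but does not resolve relationships within it.
Only M and Y show the derived state 'absent' for C6, supporting them as a clade.
Most parsimonious ingroup topology: ((M,Y),(B,((V,U),W))).
V and W share a more recent common ancestor with each other than either does with M, so M is the least closely related of the three.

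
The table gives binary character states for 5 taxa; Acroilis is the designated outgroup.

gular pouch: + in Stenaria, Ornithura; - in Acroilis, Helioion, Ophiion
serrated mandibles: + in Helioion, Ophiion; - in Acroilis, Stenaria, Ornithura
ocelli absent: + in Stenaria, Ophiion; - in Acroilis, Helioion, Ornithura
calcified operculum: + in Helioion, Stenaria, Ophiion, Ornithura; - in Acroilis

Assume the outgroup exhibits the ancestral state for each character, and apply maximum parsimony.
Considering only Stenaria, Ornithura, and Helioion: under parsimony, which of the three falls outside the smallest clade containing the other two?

The outgroup has state '-' for every character, so '+' is the derived state throughout.
gular pouch (derived state '+') is shared by Ornithura and Stenaria — a synapomorphy uniting that clade.
Only Helioion and Ophiion show the derived state '+' for serrated mandibles, supporting them as a clade.
ocelli absent (state '+') occurs in Ophiion and Stenaria but conflicts with the nesting implied by the other characters — most parsimoniously interpreted as homoplasy.
All ingroup taxa share the derived state '+' for calcified operculum; it defines the ingroup but does not resolve relationships within it.
Most parsimonious ingroup topology: ((Helioion,Ophiion),(Stenaria,Ornithura)).
Stenaria and Ornithura share a more recent common ancestor with each other than either does with Helioion, so Helioion is the least closely related of the three.

Helioion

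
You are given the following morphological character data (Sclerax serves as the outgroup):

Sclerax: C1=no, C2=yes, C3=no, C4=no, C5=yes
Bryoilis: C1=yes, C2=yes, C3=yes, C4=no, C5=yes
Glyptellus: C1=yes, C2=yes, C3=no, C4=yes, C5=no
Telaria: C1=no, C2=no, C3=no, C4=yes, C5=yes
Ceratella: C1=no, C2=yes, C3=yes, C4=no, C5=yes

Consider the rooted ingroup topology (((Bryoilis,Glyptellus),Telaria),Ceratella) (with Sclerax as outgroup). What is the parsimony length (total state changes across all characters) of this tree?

Map each character onto (((Bryoilis,Glyptellus),Telaria),Ceratella) (rooted by Sclerax) and count the minimum state changes it requires (Fitch parsimony):
C1: 1; C2: 1; C3: 2; C4: 2; C5: 1.
Total tree length = 7.

7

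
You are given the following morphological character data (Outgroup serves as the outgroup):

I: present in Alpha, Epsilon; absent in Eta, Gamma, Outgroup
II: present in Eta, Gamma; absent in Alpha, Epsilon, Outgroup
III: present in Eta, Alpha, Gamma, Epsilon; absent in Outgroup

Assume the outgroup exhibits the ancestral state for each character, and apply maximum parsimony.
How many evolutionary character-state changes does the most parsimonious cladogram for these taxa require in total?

3

The outgroup has state 'absent' for every character, so 'present' is the derived state throughout.
Only Alpha and Epsilon show the derived state 'present' for I, supporting them as a clade.
II: derived state 'present' in Eta and Gamma only — synapomorphy for {Eta, Gamma}.
III (derived state 'present') is shared by all ingroup taxa — unites the whole ingroup.
Most parsimonious ingroup topology: ((Eta,Gamma),(Epsilon,Alpha)).
Changes per character on this tree: I: 1; II: 1; III: 1.
Total = 3.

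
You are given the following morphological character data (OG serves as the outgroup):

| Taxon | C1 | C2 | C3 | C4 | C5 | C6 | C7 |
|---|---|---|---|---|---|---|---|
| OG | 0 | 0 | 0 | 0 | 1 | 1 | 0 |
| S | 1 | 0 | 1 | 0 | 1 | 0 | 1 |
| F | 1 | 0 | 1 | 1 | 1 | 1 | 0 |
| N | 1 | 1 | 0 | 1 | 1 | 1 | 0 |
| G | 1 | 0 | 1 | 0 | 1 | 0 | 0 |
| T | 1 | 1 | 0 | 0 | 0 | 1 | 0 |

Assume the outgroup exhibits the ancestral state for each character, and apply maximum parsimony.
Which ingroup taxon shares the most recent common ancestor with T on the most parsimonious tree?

N

Character polarity is set by the outgroup: the derived state is whichever differs from the outgroup's state, so for C5, C6 the derived state is '0', and for the remaining characters it is '1'.
C1 (derived state '1') is shared by all ingroup taxa — unites the whole ingroup.
C2: derived state '1' in N and T only — synapomorphy for {N, T}.
C3 (derived state '1') is shared by F, G, and S — a synapomorphy uniting that clade.
C4 (state '1') occurs in F and N but conflicts with the nesting implied by the other characters — most parsimoniously interpreted as homoplasy.
C5 (derived state '0') is unique to T (autapomorphy; uninformative for grouping).
C6: derived state '0' in G and S only — synapomorphy for {G, S}.
C7: derived state '1' in S only — an autapomorphy, so it tells us nothing about relationships among taxa.
Most parsimonious ingroup topology: (((S,G),F),(N,T)).
T and N form a cherry on this tree, so they are sister taxa.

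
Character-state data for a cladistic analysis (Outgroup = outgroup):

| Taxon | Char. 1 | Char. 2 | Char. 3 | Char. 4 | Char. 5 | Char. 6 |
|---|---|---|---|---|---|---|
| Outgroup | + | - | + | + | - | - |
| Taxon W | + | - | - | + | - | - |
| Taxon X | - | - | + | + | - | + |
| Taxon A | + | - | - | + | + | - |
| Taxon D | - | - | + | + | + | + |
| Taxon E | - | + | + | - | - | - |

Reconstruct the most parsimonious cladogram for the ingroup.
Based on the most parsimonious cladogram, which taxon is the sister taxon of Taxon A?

Character polarity is set by the outgroup: the derived state is whichever differs from the outgroup's state, so for Char. 1, Char. 3, Char. 4 the derived state is '-', and for the remaining characters it is '+'.
Char. 1 (derived state '-') is shared by Taxon D, Taxon E, and Taxon X — a synapomorphy uniting that clade.
Char. 2: derived state '+' in Taxon E only — an autapomorphy, so it tells us nothing about relationships among taxa.
Char. 3 (derived state '-') is shared by Taxon A and Taxon W — a synapomorphy uniting that clade.
Char. 4: derived state '-' in Taxon E only — an autapomorphy, so it tells us nothing about relationships among taxa.
Char. 5 groups Taxon A and Taxon D, which is incompatible with the clades supported by the remaining characters; treating it as convergent (homoplasy) costs fewer steps than any alternative tree.
Char. 6 (derived state '+') is shared by Taxon D and Taxon X — a synapomorphy uniting that clade.
Most parsimonious ingroup topology: ((Taxon W,Taxon A),((Taxon X,Taxon D),Taxon E)).
Taxon A and Taxon W form a cherry on this tree, so they are sister taxa.

Taxon W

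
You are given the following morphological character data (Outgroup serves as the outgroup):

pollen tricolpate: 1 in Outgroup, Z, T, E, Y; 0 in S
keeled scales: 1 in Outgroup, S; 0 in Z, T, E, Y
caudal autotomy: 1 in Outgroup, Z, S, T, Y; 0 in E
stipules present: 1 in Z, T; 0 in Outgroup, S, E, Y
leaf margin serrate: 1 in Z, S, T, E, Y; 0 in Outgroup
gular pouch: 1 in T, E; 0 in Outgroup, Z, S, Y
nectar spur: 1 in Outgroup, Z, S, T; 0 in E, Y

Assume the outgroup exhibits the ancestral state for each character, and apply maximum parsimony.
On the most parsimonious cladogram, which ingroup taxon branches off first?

S

Character polarity is set by the outgroup: the derived state is whichever differs from the outgroup's state, so for pollen tricolpate, keeled scales, caudal autotomy, nectar spur the derived state is '0', and for the remaining characters it is '1'.
pollen tricolpate: derived state '0' in S only — an autapomorphy, so it tells us nothing about relationships among taxa.
keeled scales (derived state '0') is shared by E, T, Y, and Z — a synapomorphy uniting that clade.
caudal autotomy: derived state '0' in E only — an autapomorphy, so it tells us nothing about relationships among taxa.
stipules present: derived state '1' in T and Z only — synapomorphy for {T, Z}.
All ingroup taxa share the derived state '1' for leaf margin serrate; it defines the ingroup but does not resolve relationships within it.
gular pouch groups E and T, which is incompatible with the clades supported by the remaining characters; treating it as convergent (homoplasy) costs fewer steps than any alternative tree.
Only E and Y show the derived state '0' for nectar spur, supporting them as a clade.
Most parsimonious ingroup topology: (((Z,T),(E,Y)),S).
S is sister to the clade containing all other ingroup taxa, so it is the earliest-diverging (most basal) ingroup lineage.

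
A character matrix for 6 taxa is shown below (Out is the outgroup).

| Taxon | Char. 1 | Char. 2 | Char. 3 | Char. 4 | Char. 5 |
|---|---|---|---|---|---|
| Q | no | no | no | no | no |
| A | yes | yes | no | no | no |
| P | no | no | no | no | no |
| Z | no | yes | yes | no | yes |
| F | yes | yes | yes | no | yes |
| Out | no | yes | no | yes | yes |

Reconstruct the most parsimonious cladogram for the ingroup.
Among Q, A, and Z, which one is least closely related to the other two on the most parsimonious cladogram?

Character polarity is set by the outgroup: the derived state is whichever differs from the outgroup's state, so for Char. 2, Char. 4, Char. 5 the derived state is 'no', and for the remaining characters it is 'yes'.
Char. 1 (state 'yes') occurs in A and F but conflicts with the nesting implied by the other characters — most parsimoniously interpreted as homoplasy.
Char. 2 (derived state 'no') is shared by P and Q — a synapomorphy uniting that clade.
Char. 3 (derived state 'yes') is shared by F and Z — a synapomorphy uniting that clade.
Char. 4 (derived state 'no') is shared by all ingroup taxa — unites the whole ingroup.
Only A, P, and Q show the derived state 'no' for Char. 5, supporting them as a clade.
Most parsimonious ingroup topology: ((A,(P,Q)),(F,Z)).
Q and A share a more recent common ancestor with each other than either does with Z, so Z is the least closely related of the three.

Z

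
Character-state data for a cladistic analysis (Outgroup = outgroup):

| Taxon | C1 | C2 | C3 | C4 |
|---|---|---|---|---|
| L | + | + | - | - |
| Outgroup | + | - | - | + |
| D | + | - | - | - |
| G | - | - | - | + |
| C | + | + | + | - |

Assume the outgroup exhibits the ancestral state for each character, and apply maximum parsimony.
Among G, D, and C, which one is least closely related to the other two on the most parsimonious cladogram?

Character polarity is set by the outgroup: the derived state is whichever differs from the outgroup's state, so for C1, C4 the derived state is '-', and for the remaining characters it is '+'.
C1: derived state '-' in G only — an autapomorphy, so it tells us nothing about relationships among taxa.
Only C and L show the derived state '+' for C2, supporting them as a clade.
C3: derived state '+' in C only — an autapomorphy, so it tells us nothing about relationships among taxa.
Only C, D, and L show the derived state '-' for C4, supporting them as a clade.
Most parsimonious ingroup topology: ((D,(C,L)),G).
C and D share a more recent common ancestor with each other than either does with G, so G is the least closely related of the three.

G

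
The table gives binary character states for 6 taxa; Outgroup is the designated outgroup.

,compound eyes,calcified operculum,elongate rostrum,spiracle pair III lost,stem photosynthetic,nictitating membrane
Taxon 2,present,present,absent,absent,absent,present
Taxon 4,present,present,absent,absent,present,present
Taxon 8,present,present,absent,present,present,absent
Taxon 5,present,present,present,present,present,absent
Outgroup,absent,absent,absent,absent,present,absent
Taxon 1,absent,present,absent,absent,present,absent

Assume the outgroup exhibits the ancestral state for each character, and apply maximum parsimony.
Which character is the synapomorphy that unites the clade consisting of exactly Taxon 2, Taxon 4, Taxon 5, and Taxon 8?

Character polarity is set by the outgroup: the derived state is whichever differs from the outgroup's state, so for stem photosynthetic the derived state is 'absent', and for the remaining characters it is 'present'.
compound eyes (derived state 'present') is shared by Taxon 2, Taxon 4, Taxon 5, and Taxon 8 — a synapomorphy uniting that clade.
calcified operculum (derived state 'present') is shared by all ingroup taxa — unites the whole ingroup.
elongate rostrum (derived state 'present') is unique to Taxon 5 (autapomorphy; uninformative for grouping).
spiracle pair III lost: derived state 'present' in Taxon 5 and Taxon 8 only — synapomorphy for {Taxon 5, Taxon 8}.
stem photosynthetic: derived state 'absent' in Taxon 2 only — an autapomorphy, so it tells us nothing about relationships among taxa.
nictitating membrane (derived state 'present') is shared by Taxon 2 and Taxon 4 — a synapomorphy uniting that clade.
Most parsimonious ingroup topology: (((Taxon 2,Taxon 4),(Taxon 8,Taxon 5)),Taxon 1).
The clade {Taxon 2, Taxon 4, Taxon 5, Taxon 8} is supported by compound eyes: its derived state 'present' occurs in exactly those taxa and in no other taxon (including the outgroup).

compound eyes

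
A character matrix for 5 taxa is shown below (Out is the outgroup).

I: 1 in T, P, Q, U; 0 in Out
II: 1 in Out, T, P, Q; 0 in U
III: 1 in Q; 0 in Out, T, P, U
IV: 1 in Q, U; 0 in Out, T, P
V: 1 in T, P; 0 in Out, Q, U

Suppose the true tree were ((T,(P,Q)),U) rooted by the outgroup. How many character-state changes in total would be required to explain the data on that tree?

Map each character onto ((T,(P,Q)),U) (rooted by Out) and count the minimum state changes it requires (Fitch parsimony):
I: 1; II: 1; III: 1; IV: 2; V: 2.
Total tree length = 7.

7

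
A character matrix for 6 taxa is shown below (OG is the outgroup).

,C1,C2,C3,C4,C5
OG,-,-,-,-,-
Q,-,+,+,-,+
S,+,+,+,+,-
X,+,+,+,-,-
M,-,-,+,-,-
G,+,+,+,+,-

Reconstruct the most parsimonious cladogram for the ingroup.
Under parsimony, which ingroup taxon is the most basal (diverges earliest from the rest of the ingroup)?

M

The outgroup has state '-' for every character, so '+' is the derived state throughout.
C1 (derived state '+') is shared by G, S, and X — a synapomorphy uniting that clade.
C2: derived state '+' in G, Q, S, and X only — synapomorphy for {G, Q, S, X}.
C3 (derived state '+') is shared by all ingroup taxa — unites the whole ingroup.
C4 (derived state '+') is shared by G and S — a synapomorphy uniting that clade.
C5: derived state '+' in Q only — an autapomorphy, so it tells us nothing about relationships among taxa.
Most parsimonious ingroup topology: ((Q,((S,G),X)),M).
M is sister to the clade containing all other ingroup taxa, so it is the earliest-diverging (most basal) ingroup lineage.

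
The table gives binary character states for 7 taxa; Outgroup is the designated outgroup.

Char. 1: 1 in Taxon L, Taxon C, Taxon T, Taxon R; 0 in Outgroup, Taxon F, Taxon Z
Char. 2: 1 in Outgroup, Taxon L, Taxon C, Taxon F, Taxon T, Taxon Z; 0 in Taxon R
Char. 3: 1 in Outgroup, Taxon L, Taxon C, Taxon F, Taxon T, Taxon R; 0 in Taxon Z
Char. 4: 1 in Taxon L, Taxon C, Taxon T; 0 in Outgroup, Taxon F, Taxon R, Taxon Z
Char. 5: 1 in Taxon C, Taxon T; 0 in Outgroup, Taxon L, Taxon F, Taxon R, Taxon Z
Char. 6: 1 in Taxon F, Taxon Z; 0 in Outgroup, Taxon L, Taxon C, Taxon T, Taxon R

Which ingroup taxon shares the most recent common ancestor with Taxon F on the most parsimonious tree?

Taxon Z

Character polarity is set by the outgroup: the derived state is whichever differs from the outgroup's state, so for Char. 2, Char. 3 the derived state is '0', and for the remaining characters it is '1'.
Char. 1: derived state '1' in Taxon C, Taxon L, Taxon R, and Taxon T only — synapomorphy for {Taxon C, Taxon L, Taxon R, Taxon T}.
Char. 2: derived state '0' in Taxon R only — an autapomorphy, so it tells us nothing about relationships among taxa.
Char. 3 (derived state '0') is unique to Taxon Z (autapomorphy; uninformative for grouping).
Only Taxon C, Taxon L, and Taxon T show the derived state '1' for Char. 4, supporting them as a clade.
Char. 5: derived state '1' in Taxon C and Taxon T only — synapomorphy for {Taxon C, Taxon T}.
Char. 6 (derived state '1') is shared by Taxon F and Taxon Z — a synapomorphy uniting that clade.
Most parsimonious ingroup topology: (((Taxon L,(Taxon C,Taxon T)),Taxon R),(Taxon F,Taxon Z)).
Taxon F and Taxon Z form a cherry on this tree, so they are sister taxa.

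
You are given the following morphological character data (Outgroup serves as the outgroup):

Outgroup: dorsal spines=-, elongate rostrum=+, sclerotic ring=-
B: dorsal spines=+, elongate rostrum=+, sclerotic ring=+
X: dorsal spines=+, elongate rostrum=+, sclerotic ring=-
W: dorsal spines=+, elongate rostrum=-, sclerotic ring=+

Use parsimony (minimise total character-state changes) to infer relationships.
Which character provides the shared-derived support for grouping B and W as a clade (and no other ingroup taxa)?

Character polarity is set by the outgroup: the derived state is whichever differs from the outgroup's state, so for elongate rostrum the derived state is '-', and for the remaining characters it is '+'.
All ingroup taxa share the derived state '+' for dorsal spines; it defines the ingroup but does not resolve relationships within it.
elongate rostrum: derived state '-' in W only — an autapomorphy, so it tells us nothing about relationships among taxa.
sclerotic ring: derived state '+' in B and W only — synapomorphy for {B, W}.
Most parsimonious ingroup topology: (X,(B,W)).
The clade {B, W} is supported by sclerotic ring: its derived state '+' occurs in exactly those taxa and in no other taxon (including the outgroup).

sclerotic ring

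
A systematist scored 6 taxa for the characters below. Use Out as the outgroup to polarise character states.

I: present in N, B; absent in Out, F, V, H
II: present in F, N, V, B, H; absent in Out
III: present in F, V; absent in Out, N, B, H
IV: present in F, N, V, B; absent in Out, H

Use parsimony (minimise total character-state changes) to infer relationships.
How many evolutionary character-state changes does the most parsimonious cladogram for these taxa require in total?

The outgroup has state 'absent' for every character, so 'present' is the derived state throughout.
I (derived state 'present') is shared by B and N — a synapomorphy uniting that clade.
II (derived state 'present') is shared by all ingroup taxa — unites the whole ingroup.
III: derived state 'present' in F and V only — synapomorphy for {F, V}.
IV (derived state 'present') is shared by B, F, N, and V — a synapomorphy uniting that clade.
Most parsimonious ingroup topology: (((F,V),(N,B)),H).
Changes per character on this tree: I: 1; II: 1; III: 1; IV: 1.
Total = 4.

4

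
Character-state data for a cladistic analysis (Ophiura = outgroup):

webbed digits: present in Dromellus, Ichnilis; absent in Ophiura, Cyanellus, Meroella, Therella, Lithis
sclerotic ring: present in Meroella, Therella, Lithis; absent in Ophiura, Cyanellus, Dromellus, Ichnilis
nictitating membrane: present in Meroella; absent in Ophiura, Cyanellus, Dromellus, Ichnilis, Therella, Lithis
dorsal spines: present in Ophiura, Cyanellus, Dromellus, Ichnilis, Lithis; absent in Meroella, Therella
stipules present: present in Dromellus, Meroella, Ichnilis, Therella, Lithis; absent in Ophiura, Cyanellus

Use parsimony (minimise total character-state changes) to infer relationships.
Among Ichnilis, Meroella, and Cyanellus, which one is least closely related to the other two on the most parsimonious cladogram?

Cyanellus

Character polarity is set by the outgroup: the derived state is whichever differs from the outgroup's state, so for dorsal spines the derived state is 'absent', and for the remaining characters it is 'present'.
Only Dromellus and Ichnilis show the derived state 'present' for webbed digits, supporting them as a clade.
sclerotic ring (derived state 'present') is shared by Lithis, Meroella, and Therella — a synapomorphy uniting that clade.
nictitating membrane: derived state 'present' in Meroella only — an autapomorphy, so it tells us nothing about relationships among taxa.
dorsal spines: derived state 'absent' in Meroella and Therella only — synapomorphy for {Meroella, Therella}.
stipules present (derived state 'present') is shared by Dromellus, Ichnilis, Lithis, Meroella, and Therella — a synapomorphy uniting that clade.
Most parsimonious ingroup topology: (Cyanellus,((Dromellus,Ichnilis),((Meroella,Therella),Lithis))).
Meroella and Ichnilis share a more recent common ancestor with each other than either does with Cyanellus, so Cyanellus is the least closely related of the three.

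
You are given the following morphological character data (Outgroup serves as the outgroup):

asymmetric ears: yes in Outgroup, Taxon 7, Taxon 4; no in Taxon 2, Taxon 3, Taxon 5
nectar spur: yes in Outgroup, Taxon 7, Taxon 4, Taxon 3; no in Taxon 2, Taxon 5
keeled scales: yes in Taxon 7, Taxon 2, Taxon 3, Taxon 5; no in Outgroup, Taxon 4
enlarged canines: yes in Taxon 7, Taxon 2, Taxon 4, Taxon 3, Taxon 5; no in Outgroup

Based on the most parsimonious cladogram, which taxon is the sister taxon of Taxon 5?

Character polarity is set by the outgroup: the derived state is whichever differs from the outgroup's state, so for asymmetric ears, nectar spur the derived state is 'no', and for the remaining characters it is 'yes'.
asymmetric ears: derived state 'no' in Taxon 2, Taxon 3, and Taxon 5 only — synapomorphy for {Taxon 2, Taxon 3, Taxon 5}.
nectar spur (derived state 'no') is shared by Taxon 2 and Taxon 5 — a synapomorphy uniting that clade.
keeled scales (derived state 'yes') is shared by Taxon 2, Taxon 3, Taxon 5, and Taxon 7 — a synapomorphy uniting that clade.
All ingroup taxa share the derived state 'yes' for enlarged canines; it defines the ingroup but does not resolve relationships within it.
Most parsimonious ingroup topology: ((Taxon 7,((Taxon 2,Taxon 5),Taxon 3)),Taxon 4).
Taxon 5 and Taxon 2 form a cherry on this tree, so they are sister taxa.

Taxon 2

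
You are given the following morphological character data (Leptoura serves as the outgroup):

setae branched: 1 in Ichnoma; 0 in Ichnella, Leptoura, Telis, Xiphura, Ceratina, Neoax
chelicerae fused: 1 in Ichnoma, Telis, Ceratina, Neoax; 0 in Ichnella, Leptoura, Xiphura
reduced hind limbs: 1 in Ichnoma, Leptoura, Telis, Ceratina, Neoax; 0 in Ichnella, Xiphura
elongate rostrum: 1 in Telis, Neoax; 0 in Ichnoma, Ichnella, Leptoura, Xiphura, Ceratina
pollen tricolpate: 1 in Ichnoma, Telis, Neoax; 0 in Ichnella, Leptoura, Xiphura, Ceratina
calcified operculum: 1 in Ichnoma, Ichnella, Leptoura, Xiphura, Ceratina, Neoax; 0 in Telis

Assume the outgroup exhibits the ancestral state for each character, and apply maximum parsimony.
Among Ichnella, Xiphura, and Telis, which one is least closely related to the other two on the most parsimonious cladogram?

Character polarity is set by the outgroup: the derived state is whichever differs from the outgroup's state, so for reduced hind limbs, calcified operculum the derived state is '0', and for the remaining characters it is '1'.
setae branched: derived state '1' in Ichnoma only — an autapomorphy, so it tells us nothing about relationships among taxa.
chelicerae fused (derived state '1') is shared by Ceratina, Ichnoma, Neoax, and Telis — a synapomorphy uniting that clade.
reduced hind limbs: derived state '0' in Ichnella and Xiphura only — synapomorphy for {Ichnella, Xiphura}.
Only Neoax and Telis show the derived state '1' for elongate rostrum, supporting them as a clade.
pollen tricolpate: derived state '1' in Ichnoma, Neoax, and Telis only — synapomorphy for {Ichnoma, Neoax, Telis}.
calcified operculum: derived state '0' in Telis only — an autapomorphy, so it tells us nothing about relationships among taxa.
Most parsimonious ingroup topology: ((((Telis,Neoax),Ichnoma),Ceratina),(Xiphura,Ichnella)).
Xiphura and Ichnella share a more recent common ancestor with each other than either does with Telis, so Telis is the least closely related of the three.

Telis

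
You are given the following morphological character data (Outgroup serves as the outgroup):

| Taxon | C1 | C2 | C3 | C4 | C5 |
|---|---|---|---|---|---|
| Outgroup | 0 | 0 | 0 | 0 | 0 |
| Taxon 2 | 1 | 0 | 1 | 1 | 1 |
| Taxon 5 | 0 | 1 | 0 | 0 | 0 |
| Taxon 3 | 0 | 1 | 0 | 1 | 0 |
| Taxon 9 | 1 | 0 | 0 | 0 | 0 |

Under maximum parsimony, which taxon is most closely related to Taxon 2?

The outgroup has state '0' for every character, so '1' is the derived state throughout.
C1 (derived state '1') is shared by Taxon 2 and Taxon 9 — a synapomorphy uniting that clade.
C2: derived state '1' in Taxon 3 and Taxon 5 only — synapomorphy for {Taxon 3, Taxon 5}.
C3: derived state '1' in Taxon 2 only — an autapomorphy, so it tells us nothing about relationships among taxa.
C4 (state '1') occurs in Taxon 2 and Taxon 3 but conflicts with the nesting implied by the other characters — most parsimoniously interpreted as homoplasy.
C5: derived state '1' in Taxon 2 only — an autapomorphy, so it tells us nothing about relationships among taxa.
Most parsimonious ingroup topology: ((Taxon 2,Taxon 9),(Taxon 5,Taxon 3)).
Taxon 2 and Taxon 9 form a cherry on this tree, so they are sister taxa.

Taxon 9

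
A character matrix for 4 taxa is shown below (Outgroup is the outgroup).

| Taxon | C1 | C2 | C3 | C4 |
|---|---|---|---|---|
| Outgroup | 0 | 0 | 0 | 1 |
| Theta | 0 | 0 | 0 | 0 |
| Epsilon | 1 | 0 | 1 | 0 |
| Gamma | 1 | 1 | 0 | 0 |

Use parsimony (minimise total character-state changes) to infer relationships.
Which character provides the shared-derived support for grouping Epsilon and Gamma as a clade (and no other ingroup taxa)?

C1

Character polarity is set by the outgroup: the derived state is whichever differs from the outgroup's state, so for C4 the derived state is '0', and for the remaining characters it is '1'.
C1: derived state '1' in Epsilon and Gamma only — synapomorphy for {Epsilon, Gamma}.
C2: derived state '1' in Gamma only — an autapomorphy, so it tells us nothing about relationships among taxa.
C3: derived state '1' in Epsilon only — an autapomorphy, so it tells us nothing about relationships among taxa.
C4 (derived state '0') is shared by all ingroup taxa — unites the whole ingroup.
Most parsimonious ingroup topology: (Theta,(Epsilon,Gamma)).
The clade {Epsilon, Gamma} is supported by C1: its derived state '1' occurs in exactly those taxa and in no other taxon (including the outgroup).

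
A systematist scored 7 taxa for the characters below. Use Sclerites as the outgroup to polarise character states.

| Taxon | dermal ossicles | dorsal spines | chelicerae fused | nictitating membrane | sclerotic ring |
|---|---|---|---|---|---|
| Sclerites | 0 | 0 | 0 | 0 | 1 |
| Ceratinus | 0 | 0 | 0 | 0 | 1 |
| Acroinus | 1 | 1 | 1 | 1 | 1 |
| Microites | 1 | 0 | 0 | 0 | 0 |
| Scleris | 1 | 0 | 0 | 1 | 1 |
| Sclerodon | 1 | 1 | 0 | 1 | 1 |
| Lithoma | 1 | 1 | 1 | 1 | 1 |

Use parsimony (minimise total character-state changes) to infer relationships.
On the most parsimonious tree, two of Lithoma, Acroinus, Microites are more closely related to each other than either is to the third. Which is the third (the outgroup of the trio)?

Microites

Character polarity is set by the outgroup: the derived state is whichever differs from the outgroup's state, so for sclerotic ring the derived state is '0', and for the remaining characters it is '1'.
dermal ossicles (derived state '1') is shared by Acroinus, Lithoma, Microites, Scleris, and Sclerodon — a synapomorphy uniting that clade.
Only Acroinus, Lithoma, and Sclerodon show the derived state '1' for dorsal spines, supporting them as a clade.
Only Acroinus and Lithoma show the derived state '1' for chelicerae fused, supporting them as a clade.
nictitating membrane: derived state '1' in Acroinus, Lithoma, Scleris, and Sclerodon only — synapomorphy for {Acroinus, Lithoma, Scleris, Sclerodon}.
sclerotic ring (derived state '0') is unique to Microites (autapomorphy; uninformative for grouping).
Most parsimonious ingroup topology: (Ceratinus,((((Acroinus,Lithoma),Sclerodon),Scleris),Microites)).
Lithoma and Acroinus share a more recent common ancestor with each other than either does with Microites, so Microites is the least closely related of the three.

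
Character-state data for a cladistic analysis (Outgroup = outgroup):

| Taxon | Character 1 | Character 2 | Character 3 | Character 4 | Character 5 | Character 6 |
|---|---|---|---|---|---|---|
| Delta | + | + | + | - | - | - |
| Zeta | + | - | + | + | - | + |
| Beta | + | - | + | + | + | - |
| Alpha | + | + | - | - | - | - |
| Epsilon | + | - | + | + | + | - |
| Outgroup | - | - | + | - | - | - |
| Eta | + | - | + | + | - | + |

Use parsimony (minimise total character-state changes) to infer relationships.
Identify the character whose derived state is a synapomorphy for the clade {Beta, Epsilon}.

Character 5

Character polarity is set by the outgroup: the derived state is whichever differs from the outgroup's state, so for Character 3 the derived state is '-', and for the remaining characters it is '+'.
All ingroup taxa share the derived state '+' for Character 1; it defines the ingroup but does not resolve relationships within it.
Character 2: derived state '+' in Alpha and Delta only — synapomorphy for {Alpha, Delta}.
Character 3 (derived state '-') is unique to Alpha (autapomorphy; uninformative for grouping).
Character 4 (derived state '+') is shared by Beta, Epsilon, Eta, and Zeta — a synapomorphy uniting that clade.
Only Beta and Epsilon show the derived state '+' for Character 5, supporting them as a clade.
Character 6 (derived state '+') is shared by Eta and Zeta — a synapomorphy uniting that clade.
Most parsimonious ingroup topology: ((Alpha,Delta),((Eta,Zeta),(Beta,Epsilon))).
The clade {Beta, Epsilon} is supported by Character 5: its derived state '+' occurs in exactly those taxa and in no other taxon (including the outgroup).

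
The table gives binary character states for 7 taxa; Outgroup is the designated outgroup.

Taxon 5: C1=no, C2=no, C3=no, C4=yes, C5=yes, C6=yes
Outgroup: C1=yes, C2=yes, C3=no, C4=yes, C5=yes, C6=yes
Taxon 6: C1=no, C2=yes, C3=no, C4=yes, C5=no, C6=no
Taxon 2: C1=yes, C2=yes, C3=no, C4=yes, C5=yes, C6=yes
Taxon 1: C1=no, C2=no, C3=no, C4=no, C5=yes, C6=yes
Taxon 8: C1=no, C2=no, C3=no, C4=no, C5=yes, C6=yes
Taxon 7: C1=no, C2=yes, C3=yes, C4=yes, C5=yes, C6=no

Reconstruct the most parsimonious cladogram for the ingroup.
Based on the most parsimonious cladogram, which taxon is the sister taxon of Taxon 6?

Character polarity is set by the outgroup: the derived state is whichever differs from the outgroup's state, so for C1, C2, C4, C5, C6 the derived state is 'no', and for the remaining characters it is 'yes'.
C1: derived state 'no' in Taxon 1, Taxon 5, Taxon 6, Taxon 7, and Taxon 8 only — synapomorphy for {Taxon 1, Taxon 5, Taxon 6, Taxon 7, Taxon 8}.
C2: derived state 'no' in Taxon 1, Taxon 5, and Taxon 8 only — synapomorphy for {Taxon 1, Taxon 5, Taxon 8}.
C3 (derived state 'yes') is unique to Taxon 7 (autapomorphy; uninformative for grouping).
Only Taxon 1 and Taxon 8 show the derived state 'no' for C4, supporting them as a clade.
C5 (derived state 'no') is unique to Taxon 6 (autapomorphy; uninformative for grouping).
Only Taxon 6 and Taxon 7 show the derived state 'no' for C6, supporting them as a clade.
Most parsimonious ingroup topology: (((Taxon 5,(Taxon 8,Taxon 1)),(Taxon 7,Taxon 6)),Taxon 2).
Taxon 6 and Taxon 7 form a cherry on this tree, so they are sister taxa.

Taxon 7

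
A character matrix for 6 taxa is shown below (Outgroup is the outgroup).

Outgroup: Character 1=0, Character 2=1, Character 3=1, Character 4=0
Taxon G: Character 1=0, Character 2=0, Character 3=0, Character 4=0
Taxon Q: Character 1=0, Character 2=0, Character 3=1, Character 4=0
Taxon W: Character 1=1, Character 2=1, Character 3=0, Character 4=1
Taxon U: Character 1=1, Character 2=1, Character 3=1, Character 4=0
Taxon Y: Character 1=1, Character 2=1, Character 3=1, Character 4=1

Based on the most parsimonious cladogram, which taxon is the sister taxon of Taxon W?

Taxon Y

Character polarity is set by the outgroup: the derived state is whichever differs from the outgroup's state, so for Character 2, Character 3 the derived state is '0', and for the remaining characters it is '1'.
Character 1 (derived state '1') is shared by Taxon U, Taxon W, and Taxon Y — a synapomorphy uniting that clade.
Only Taxon G and Taxon Q show the derived state '0' for Character 2, supporting them as a clade.
Character 3 groups Taxon G and Taxon W, which is incompatible with the clades supported by the remaining characters; treating it as convergent (homoplasy) costs fewer steps than any alternative tree.
Only Taxon W and Taxon Y show the derived state '1' for Character 4, supporting them as a clade.
Most parsimonious ingroup topology: ((Taxon G,Taxon Q),((Taxon W,Taxon Y),Taxon U)).
Taxon W and Taxon Y form a cherry on this tree, so they are sister taxa.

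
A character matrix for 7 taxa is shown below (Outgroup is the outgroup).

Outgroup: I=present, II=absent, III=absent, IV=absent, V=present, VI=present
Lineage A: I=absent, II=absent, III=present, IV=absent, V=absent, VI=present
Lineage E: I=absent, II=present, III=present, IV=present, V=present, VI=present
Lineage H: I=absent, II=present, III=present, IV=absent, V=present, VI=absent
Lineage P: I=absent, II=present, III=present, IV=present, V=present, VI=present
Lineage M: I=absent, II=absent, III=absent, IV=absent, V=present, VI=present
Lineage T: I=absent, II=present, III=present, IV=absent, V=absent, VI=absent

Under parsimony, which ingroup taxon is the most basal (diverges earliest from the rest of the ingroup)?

Character polarity is set by the outgroup: the derived state is whichever differs from the outgroup's state, so for I, V, VI the derived state is 'absent', and for the remaining characters it is 'present'.
All ingroup taxa share the derived state 'absent' for I; it defines the ingroup but does not resolve relationships within it.
II (derived state 'present') is shared by Lineage E, Lineage H, Lineage P, and Lineage T — a synapomorphy uniting that clade.
III (derived state 'present') is shared by Lineage A, Lineage E, Lineage H, Lineage P, and Lineage T — a synapomorphy uniting that clade.
Only Lineage E and Lineage P show the derived state 'present' for IV, supporting them as a clade.
V (state 'absent') occurs in Lineage A and Lineage T but conflicts with the nesting implied by the other characters — most parsimoniously interpreted as homoplasy.
Only Lineage H and Lineage T show the derived state 'absent' for VI, supporting them as a clade.
Most parsimonious ingroup topology: (Lineage M,(Lineage A,((Lineage H,Lineage T),(Lineage E,Lineage P)))).
Lineage M is sister to the clade containing all other ingroup taxa, so it is the earliest-diverging (most basal) ingroup lineage.

Lineage M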